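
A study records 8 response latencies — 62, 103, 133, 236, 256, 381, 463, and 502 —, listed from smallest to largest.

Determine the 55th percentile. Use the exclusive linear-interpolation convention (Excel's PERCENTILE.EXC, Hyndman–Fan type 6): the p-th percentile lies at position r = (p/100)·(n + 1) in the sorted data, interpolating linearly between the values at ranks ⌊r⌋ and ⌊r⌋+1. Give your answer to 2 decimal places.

255.00

n = 8.
r = (55/100)·(8 + 1) = 4.95.
Rank 4 is 236 and rank 5 is 256.
Interpolate: 236 + 0.95·(256 − 236) = 236 + 0.95·20 = 255.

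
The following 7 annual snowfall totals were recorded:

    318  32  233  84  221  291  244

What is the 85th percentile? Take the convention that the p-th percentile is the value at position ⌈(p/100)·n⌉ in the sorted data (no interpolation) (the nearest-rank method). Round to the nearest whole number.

Sorted: 32, 84, 221, 233, 244, 291, 318.
n = 7.
Position = ⌈85/100 · 7⌉ = ⌈5.95⌉ = 6.
The value at rank 6 is 291.

291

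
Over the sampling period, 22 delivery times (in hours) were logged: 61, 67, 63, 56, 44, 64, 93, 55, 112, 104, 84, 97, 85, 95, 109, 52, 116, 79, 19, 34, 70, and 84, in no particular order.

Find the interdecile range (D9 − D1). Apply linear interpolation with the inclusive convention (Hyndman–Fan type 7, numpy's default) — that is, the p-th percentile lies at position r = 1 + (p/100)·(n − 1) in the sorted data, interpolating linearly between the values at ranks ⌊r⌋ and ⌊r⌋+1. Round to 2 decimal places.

Sorted: 19, 34, 44, 52, 55, 56, 61, 63, 64, 67, 70, 79, 84, 84, 85, 93, 95, 97, 104, 109, 112, 116.
n = 22.
P10: r = 3.1; ranks 3–4 are 44, 52; interpolating gives 44.8.
P90: r = 19.9; ranks 19–20 are 104, 109; interpolating gives 108.5.
Difference: 108.5 − 44.8 = 63.7.

63.70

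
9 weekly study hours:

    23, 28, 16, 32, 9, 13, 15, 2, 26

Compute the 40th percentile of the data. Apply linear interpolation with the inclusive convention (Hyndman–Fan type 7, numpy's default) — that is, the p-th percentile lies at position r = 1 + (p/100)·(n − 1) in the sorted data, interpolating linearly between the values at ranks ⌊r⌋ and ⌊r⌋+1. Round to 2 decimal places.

15.20

Sorted: 2, 9, 13, 15, 16, 23, 26, 28, 32.
n = 9.
r = 1 + (40/100)·(9 − 1) = 1 + 3.2 = 4.2.
Rank 4 is 15 and rank 5 is 16.
Interpolate: 15 + 0.2·(16 − 15) = 15 + 0.2·1 = 15.2.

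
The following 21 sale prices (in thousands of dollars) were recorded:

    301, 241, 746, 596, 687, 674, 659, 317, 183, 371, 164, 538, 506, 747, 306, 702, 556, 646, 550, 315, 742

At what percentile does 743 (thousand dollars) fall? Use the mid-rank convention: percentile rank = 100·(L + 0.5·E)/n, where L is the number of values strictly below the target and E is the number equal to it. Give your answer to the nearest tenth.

Sorted: 164, 183, 241, 301, 306, 315, 317, 371, 506, 538, 550, 556, 596, 646, 659, 674, 687, 702, 742, 746, 747.
Count below 743: L = 19; count equal: E = 0; n = 21.
Percentile rank = 100·(19 + 0.5·0)/21 = 100·19/21 = 90.48.

90.5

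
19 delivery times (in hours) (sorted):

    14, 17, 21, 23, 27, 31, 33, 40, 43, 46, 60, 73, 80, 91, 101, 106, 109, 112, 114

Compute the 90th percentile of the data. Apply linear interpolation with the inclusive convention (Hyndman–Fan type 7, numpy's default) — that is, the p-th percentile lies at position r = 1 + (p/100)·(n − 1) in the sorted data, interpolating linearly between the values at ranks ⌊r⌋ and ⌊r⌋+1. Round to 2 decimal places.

n = 19.
r = 1 + (90/100)·(19 − 1) = 1 + 16.2 = 17.2.
Rank 17 is 109 and rank 18 is 112.
Interpolate: 109 + 0.2·(112 − 109) = 109 + 0.2·3 = 109.6.

109.60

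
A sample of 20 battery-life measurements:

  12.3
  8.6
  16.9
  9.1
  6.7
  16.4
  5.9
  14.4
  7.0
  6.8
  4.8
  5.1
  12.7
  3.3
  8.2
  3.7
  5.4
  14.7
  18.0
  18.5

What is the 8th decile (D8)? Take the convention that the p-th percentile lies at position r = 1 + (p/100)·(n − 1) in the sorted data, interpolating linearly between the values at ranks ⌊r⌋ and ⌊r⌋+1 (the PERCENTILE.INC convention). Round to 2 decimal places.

Sorted: 3.3, 3.7, 4.8, 5.1, 5.4, 5.9, 6.7, 6.8, 7.0, 8.2, 8.6, 9.1, 12.3, 12.7, 14.4, 14.7, 16.4, 16.9, 18.0, 18.5.
n = 20.
r = 1 + (80/100)·(20 − 1) = 1 + 15.2 = 16.2.
Rank 16 is 14.7 and rank 17 is 16.4.
Interpolate: 14.7 + 0.2·(16.4 − 14.7) = 14.7 + 0.2·1.7 = 15.04.

15.04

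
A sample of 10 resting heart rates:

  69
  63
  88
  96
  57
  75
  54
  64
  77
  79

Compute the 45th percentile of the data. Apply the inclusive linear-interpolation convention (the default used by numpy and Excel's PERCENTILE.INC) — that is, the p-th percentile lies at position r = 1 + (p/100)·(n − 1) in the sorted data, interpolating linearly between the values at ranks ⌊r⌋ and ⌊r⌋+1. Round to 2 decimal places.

69.30

Sorted: 54, 57, 63, 64, 69, 75, 77, 79, 88, 96.
n = 10.
r = 1 + (45/100)·(10 − 1) = 1 + 4.05 = 5.05.
Rank 5 is 69 and rank 6 is 75.
Interpolate: 69 + 0.05·(75 − 69) = 69 + 0.05·6 = 69.3.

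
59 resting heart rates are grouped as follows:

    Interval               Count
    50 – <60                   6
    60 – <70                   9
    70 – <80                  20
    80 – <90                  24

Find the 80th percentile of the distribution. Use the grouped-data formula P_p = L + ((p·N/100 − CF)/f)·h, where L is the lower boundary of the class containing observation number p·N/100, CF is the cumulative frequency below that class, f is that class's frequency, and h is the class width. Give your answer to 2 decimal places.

N = 59; target position k = 80/100 · 59 = 47.2.
Cumulative frequencies: 6, 15, 35, 59.
Observation 47.2 falls in the class 80 – <90.
L = 80, CF = 35, f = 24, h = 10.
P80 = 80 + ((47.2 − 35)/24)·10 = 80 + 5.08333 = 85.0833.

85.08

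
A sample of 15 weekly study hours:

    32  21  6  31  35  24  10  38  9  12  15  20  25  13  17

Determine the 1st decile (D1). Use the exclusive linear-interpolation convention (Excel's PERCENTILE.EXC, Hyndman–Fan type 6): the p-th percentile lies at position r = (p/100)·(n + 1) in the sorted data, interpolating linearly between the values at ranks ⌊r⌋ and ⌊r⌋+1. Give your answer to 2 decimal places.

Sorted: 6, 9, 10, 12, 13, 15, 17, 20, 21, 24, 25, 31, 32, 35, 38.
n = 15.
r = (10/100)·(15 + 1) = 1.6.
Rank 1 is 6 and rank 2 is 9.
Interpolate: 6 + 0.6·(9 − 6) = 6 + 0.6·3 = 7.8.

7.80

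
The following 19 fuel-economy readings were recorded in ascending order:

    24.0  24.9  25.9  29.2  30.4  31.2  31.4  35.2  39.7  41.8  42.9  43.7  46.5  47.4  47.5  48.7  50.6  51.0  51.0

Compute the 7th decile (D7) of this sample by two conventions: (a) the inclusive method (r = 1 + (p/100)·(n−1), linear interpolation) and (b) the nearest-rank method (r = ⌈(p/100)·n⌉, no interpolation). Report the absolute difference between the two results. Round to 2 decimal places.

0.36

n = 19.
(a) r = 13.6; between ranks 13 (46.5) and 14 (47.4): 47.04.
(b) the nearest-rank method: rank 14 → 47.4.
|47.04 − 47.4| = 0.36.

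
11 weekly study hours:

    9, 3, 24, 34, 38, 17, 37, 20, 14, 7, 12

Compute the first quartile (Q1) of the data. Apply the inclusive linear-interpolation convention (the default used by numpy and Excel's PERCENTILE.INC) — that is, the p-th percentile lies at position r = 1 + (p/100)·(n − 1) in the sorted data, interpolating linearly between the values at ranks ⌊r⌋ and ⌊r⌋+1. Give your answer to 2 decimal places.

10.50

Sorted: 3, 7, 9, 12, 14, 17, 20, 24, 34, 37, 38.
n = 11.
r = 1 + (25/100)·(11 − 1) = 1 + 2.5 = 3.5.
Rank 3 is 9 and rank 4 is 12.
Interpolate: 9 + 0.5·(12 − 9) = 9 + 0.5·3 = 10.5.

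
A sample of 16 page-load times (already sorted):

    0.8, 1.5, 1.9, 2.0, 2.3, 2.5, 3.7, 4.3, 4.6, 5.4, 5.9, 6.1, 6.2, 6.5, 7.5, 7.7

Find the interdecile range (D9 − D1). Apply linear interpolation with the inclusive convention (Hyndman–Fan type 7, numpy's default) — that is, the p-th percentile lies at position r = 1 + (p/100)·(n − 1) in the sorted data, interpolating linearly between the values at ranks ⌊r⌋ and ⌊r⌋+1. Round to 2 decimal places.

n = 16.
P10: r = 2.5; ranks 2–3 are 1.5, 1.9; interpolating gives 1.7.
P90: r = 14.5; ranks 14–15 are 6.5, 7.5; interpolating gives 7.
Difference: 7 − 1.7 = 5.3.

5.30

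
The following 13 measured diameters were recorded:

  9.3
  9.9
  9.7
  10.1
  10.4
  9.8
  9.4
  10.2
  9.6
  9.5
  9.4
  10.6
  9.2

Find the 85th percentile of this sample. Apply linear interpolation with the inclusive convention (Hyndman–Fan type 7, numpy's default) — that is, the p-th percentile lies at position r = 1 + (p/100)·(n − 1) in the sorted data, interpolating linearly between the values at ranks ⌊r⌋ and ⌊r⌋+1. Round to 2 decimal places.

10.24

Sorted: 9.2, 9.3, 9.4, 9.4, 9.5, 9.6, 9.7, 9.8, 9.9, 10.1, 10.2, 10.4, 10.6.
n = 13.
r = 1 + (85/100)·(13 − 1) = 1 + 10.2 = 11.2.
Rank 11 is 10.2 and rank 12 is 10.4.
Interpolate: 10.2 + 0.2·(10.4 − 10.2) = 10.2 + 0.2·0.2 = 10.24.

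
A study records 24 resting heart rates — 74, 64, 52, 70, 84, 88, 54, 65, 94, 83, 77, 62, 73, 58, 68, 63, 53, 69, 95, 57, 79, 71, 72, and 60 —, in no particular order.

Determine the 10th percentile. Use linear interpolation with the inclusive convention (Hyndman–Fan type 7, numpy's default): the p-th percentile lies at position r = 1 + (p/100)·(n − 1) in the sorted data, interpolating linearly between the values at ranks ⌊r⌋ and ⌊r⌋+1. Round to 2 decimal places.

Sorted: 52, 53, 54, 57, 58, 60, 62, 63, 64, 65, 68, 69, 70, 71, 72, 73, 74, 77, 79, 83, 84, 88, 94, 95.
n = 24.
r = 1 + (10/100)·(24 − 1) = 1 + 2.3 = 3.3.
Rank 3 is 54 and rank 4 is 57.
Interpolate: 54 + 0.3·(57 − 54) = 54 + 0.3·3 = 54.9.

54.90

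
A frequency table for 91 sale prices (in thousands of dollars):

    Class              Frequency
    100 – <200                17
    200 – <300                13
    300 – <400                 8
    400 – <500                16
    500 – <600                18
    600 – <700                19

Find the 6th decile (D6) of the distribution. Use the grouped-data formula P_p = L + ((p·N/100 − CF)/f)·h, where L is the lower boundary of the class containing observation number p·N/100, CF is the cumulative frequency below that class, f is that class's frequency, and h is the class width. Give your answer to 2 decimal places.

503.33

N = 91; target position k = 60/100 · 91 = 54.6.
Cumulative frequencies: 17, 30, 38, 54, 72, 91.
Observation 54.6 falls in the class 500 – <600.
L = 500, CF = 54, f = 18, h = 100.
P60 = 500 + ((54.6 − 54)/18)·100 = 500 + 3.33333 = 503.333.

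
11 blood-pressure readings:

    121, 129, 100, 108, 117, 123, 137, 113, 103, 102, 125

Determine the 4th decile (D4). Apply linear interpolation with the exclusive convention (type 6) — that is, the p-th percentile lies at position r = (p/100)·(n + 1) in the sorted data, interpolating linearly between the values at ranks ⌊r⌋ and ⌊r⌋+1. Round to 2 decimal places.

Sorted: 100, 102, 103, 108, 113, 117, 121, 123, 125, 129, 137.
n = 11.
r = (40/100)·(11 + 1) = 4.8.
Rank 4 is 108 and rank 5 is 113.
Interpolate: 108 + 0.8·(113 − 108) = 108 + 0.8·5 = 112.

112.00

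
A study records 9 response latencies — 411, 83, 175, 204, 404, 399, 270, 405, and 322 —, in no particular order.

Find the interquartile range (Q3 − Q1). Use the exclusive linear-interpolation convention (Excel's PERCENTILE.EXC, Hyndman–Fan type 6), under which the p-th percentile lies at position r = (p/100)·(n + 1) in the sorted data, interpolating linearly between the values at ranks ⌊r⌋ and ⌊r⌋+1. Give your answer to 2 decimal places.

215.00

Sorted: 83, 175, 204, 270, 322, 399, 404, 405, 411.
n = 9.
P25: r = 2.5; ranks 2–3 are 175, 204; interpolating gives 189.5.
P75: r = 7.5; ranks 7–8 are 404, 405; interpolating gives 404.5.
Difference: 404.5 − 189.5 = 215.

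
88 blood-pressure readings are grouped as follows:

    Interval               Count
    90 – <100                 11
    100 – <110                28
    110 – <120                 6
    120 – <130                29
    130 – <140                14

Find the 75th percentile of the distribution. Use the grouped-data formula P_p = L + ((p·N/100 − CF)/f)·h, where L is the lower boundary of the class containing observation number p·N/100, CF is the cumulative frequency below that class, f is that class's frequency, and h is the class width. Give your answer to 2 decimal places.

127.24

N = 88; target position k = 75/100 · 88 = 66.
Cumulative frequencies: 11, 39, 45, 74, 88.
Observation 66 falls in the class 120 – <130.
L = 120, CF = 45, f = 29, h = 10.
P75 = 120 + ((66 − 45)/29)·10 = 120 + 7.24138 = 127.241.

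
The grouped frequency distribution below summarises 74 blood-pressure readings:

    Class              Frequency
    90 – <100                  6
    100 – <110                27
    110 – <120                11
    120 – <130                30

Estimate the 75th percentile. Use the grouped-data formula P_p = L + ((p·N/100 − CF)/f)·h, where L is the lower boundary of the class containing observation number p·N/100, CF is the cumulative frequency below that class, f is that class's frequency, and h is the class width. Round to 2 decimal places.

N = 74; target position k = 75/100 · 74 = 55.5.
Cumulative frequencies: 6, 33, 44, 74.
Observation 55.5 falls in the class 120 – <130.
L = 120, CF = 44, f = 30, h = 10.
P75 = 120 + ((55.5 − 44)/30)·10 = 120 + 3.83333 = 123.833.

123.83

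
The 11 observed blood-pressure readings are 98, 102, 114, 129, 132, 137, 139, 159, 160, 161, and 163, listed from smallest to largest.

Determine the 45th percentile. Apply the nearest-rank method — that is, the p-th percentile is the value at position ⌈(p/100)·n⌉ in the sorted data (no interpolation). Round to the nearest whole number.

132

n = 11.
Position = ⌈45/100 · 11⌉ = ⌈4.95⌉ = 5.
The value at rank 5 is 132.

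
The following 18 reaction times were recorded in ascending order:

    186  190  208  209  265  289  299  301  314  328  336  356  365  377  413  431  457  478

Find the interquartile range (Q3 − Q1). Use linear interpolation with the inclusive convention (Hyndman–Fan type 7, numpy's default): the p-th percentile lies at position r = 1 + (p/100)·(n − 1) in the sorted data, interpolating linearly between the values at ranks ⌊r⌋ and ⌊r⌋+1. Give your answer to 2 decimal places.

n = 18.
P25: r = 5.25; ranks 5–6 are 265, 289; interpolating gives 271.
P75: r = 13.75; ranks 13–14 are 365, 377; interpolating gives 374.
Difference: 374 − 271 = 103.

103.00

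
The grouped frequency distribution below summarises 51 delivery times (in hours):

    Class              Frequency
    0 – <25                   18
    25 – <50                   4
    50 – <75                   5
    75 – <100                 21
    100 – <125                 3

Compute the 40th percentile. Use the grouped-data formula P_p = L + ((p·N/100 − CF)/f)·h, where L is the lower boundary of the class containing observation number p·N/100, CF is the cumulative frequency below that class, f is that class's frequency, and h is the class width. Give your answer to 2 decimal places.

N = 51; target position k = 40/100 · 51 = 20.4.
Cumulative frequencies: 18, 22, 27, 48, 51.
Observation 20.4 falls in the class 25 – <50.
L = 25, CF = 18, f = 4, h = 25.
P40 = 25 + ((20.4 − 18)/4)·25 = 25 + 15 = 40.

40.00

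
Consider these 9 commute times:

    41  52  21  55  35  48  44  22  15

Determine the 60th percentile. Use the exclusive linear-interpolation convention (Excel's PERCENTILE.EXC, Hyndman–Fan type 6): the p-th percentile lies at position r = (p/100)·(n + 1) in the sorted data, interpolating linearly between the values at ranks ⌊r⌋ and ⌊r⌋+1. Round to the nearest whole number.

44

Sorted: 15, 21, 22, 35, 41, 44, 48, 52, 55.
n = 9.
r = (60/100)·(9 + 1) = 6.
r is an integer, so P60 is the value at rank 6: 44.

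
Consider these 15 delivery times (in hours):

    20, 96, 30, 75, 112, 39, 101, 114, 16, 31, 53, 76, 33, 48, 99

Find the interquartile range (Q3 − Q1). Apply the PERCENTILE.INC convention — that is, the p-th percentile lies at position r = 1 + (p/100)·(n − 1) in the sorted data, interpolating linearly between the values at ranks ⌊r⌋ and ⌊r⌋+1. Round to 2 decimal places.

Sorted: 16, 20, 30, 31, 33, 39, 48, 53, 75, 76, 96, 99, 101, 112, 114.
n = 15.
P25: r = 4.5; ranks 4–5 are 31, 33; interpolating gives 32.
P75: r = 11.5; ranks 11–12 are 96, 99; interpolating gives 97.5.
Difference: 97.5 − 32 = 65.5.

65.50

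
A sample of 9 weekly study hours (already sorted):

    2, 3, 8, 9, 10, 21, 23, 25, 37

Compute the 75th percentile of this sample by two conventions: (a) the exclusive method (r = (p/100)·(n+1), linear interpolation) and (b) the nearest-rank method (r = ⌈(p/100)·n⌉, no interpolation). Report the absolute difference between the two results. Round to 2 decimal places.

1.00

n = 9.
(a) r = 7.5; between ranks 7 (23) and 8 (25): 24.
(b) the nearest-rank method: rank 7 → 23.
|24 − 23| = 1.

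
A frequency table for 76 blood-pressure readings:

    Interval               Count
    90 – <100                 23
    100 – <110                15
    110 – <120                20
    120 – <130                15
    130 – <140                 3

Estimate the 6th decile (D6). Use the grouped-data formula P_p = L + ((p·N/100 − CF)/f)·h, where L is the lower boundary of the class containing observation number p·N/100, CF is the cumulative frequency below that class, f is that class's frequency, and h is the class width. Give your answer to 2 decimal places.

113.80

N = 76; target position k = 60/100 · 76 = 45.6.
Cumulative frequencies: 23, 38, 58, 73, 76.
Observation 45.6 falls in the class 110 – <120.
L = 110, CF = 38, f = 20, h = 10.
P60 = 110 + ((45.6 − 38)/20)·10 = 110 + 3.8 = 113.8.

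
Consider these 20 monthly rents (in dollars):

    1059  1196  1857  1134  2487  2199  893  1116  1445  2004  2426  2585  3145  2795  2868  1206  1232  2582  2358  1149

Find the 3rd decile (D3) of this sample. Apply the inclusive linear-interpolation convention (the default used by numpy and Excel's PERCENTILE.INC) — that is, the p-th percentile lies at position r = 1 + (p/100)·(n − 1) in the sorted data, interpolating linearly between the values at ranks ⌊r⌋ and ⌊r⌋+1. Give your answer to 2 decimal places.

Sorted: 893, 1059, 1116, 1134, 1149, 1196, 1206, 1232, 1445, 1857, 2004, 2199, 2358, 2426, 2487, 2582, 2585, 2795, 2868, 3145.
n = 20.
r = 1 + (30/100)·(20 − 1) = 1 + 5.7 = 6.7.
Rank 6 is 1196 and rank 7 is 1206.
Interpolate: 1196 + 0.7·(1206 − 1196) = 1196 + 0.7·10 = 1203.

1203.00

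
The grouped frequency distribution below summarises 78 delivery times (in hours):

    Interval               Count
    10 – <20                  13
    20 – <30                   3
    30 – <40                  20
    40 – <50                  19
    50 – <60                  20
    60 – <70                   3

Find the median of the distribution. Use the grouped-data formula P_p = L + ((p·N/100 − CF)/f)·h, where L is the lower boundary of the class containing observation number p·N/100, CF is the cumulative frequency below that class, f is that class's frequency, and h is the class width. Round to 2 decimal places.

41.58

N = 78; target position k = 50/100 · 78 = 39.
Cumulative frequencies: 13, 16, 36, 55, 75, 78.
Observation 39 falls in the class 40 – <50.
L = 40, CF = 36, f = 19, h = 10.
P50 = 40 + ((39 − 36)/19)·10 = 40 + 1.57895 = 41.5789.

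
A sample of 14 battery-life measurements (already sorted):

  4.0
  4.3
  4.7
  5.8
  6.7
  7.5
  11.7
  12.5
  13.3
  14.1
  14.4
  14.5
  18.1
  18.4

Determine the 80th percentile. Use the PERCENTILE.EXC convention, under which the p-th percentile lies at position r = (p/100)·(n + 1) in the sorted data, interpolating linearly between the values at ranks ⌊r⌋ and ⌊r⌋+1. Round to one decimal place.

14.5

n = 14.
r = (80/100)·(14 + 1) = 12.
r is an integer, so P80 is the value at rank 12: 14.5.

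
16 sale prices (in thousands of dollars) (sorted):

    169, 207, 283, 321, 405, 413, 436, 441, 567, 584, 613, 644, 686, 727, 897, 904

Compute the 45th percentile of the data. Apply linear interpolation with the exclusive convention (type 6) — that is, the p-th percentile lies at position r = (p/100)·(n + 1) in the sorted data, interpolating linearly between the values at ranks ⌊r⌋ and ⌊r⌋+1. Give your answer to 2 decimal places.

439.25

n = 16.
r = (45/100)·(16 + 1) = 7.65.
Rank 7 is 436 and rank 8 is 441.
Interpolate: 436 + 0.65·(441 − 436) = 436 + 0.65·5 = 439.25.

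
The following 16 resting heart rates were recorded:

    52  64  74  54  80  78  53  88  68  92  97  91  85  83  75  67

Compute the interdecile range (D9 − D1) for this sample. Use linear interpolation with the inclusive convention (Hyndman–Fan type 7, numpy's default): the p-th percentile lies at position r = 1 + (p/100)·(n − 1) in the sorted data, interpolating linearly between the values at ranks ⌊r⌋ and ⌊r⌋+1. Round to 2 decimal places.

Sorted: 52, 53, 54, 64, 67, 68, 74, 75, 78, 80, 83, 85, 88, 91, 92, 97.
n = 16.
P10: r = 2.5; ranks 2–3 are 53, 54; interpolating gives 53.5.
P90: r = 14.5; ranks 14–15 are 91, 92; interpolating gives 91.5.
Difference: 91.5 − 53.5 = 38.

38.00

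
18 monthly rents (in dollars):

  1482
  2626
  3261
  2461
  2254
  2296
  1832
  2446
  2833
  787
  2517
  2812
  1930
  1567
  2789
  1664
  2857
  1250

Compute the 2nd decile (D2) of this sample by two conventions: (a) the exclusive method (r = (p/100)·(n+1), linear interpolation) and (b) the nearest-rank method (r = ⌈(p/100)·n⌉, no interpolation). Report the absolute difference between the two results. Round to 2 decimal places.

17.00

Sorted: 787, 1250, 1482, 1567, 1664, 1832, 1930, 2254, 2296, 2446, 2461, 2517, 2626, 2789, 2812, 2833, 2857, 3261.
n = 18.
(a) r = 3.8; between ranks 3 (1482) and 4 (1567): 1550.
(b) the nearest-rank method: rank 4 → 1567.
|1550 − 1567| = 17.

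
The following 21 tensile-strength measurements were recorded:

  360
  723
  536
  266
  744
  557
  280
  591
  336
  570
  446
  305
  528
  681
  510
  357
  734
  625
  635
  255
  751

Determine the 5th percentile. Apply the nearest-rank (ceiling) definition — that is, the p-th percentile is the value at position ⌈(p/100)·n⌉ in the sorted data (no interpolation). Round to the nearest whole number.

266

Sorted: 255, 266, 280, 305, 336, 357, 360, 446, 510, 528, 536, 557, 570, 591, 625, 635, 681, 723, 734, 744, 751.
n = 21.
Position = ⌈5/100 · 21⌉ = ⌈1.05⌉ = 2.
The value at rank 2 is 266.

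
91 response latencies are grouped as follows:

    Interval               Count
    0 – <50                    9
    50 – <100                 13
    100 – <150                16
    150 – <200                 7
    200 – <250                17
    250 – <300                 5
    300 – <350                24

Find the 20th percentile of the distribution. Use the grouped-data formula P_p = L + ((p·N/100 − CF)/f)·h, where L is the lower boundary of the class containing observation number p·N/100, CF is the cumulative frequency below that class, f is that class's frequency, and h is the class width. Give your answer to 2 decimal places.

85.38

N = 91; target position k = 20/100 · 91 = 18.2.
Cumulative frequencies: 9, 22, 38, 45, 62, 67, 91.
Observation 18.2 falls in the class 50 – <100.
L = 50, CF = 9, f = 13, h = 50.
P20 = 50 + ((18.2 − 9)/13)·50 = 50 + 35.3846 = 85.3846.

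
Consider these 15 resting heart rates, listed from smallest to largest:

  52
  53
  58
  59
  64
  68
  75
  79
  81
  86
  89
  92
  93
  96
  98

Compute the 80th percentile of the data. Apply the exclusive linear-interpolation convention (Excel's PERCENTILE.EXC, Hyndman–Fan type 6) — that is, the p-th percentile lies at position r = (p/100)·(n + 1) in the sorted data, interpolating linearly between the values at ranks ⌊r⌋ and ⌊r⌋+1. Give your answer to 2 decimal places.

92.80

n = 15.
r = (80/100)·(15 + 1) = 12.8.
Rank 12 is 92 and rank 13 is 93.
Interpolate: 92 + 0.8·(93 − 92) = 92 + 0.8·1 = 92.8.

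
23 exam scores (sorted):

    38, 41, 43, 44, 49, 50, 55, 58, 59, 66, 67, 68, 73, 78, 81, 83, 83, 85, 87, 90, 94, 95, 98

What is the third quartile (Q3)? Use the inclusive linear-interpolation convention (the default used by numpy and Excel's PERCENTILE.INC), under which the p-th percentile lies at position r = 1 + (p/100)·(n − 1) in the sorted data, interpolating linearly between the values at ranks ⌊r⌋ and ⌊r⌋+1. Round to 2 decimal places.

84.00

n = 23.
r = 1 + (75/100)·(23 − 1) = 1 + 16.5 = 17.5.
Rank 17 is 83 and rank 18 is 85.
Interpolate: 83 + 0.5·(85 − 83) = 83 + 0.5·2 = 84.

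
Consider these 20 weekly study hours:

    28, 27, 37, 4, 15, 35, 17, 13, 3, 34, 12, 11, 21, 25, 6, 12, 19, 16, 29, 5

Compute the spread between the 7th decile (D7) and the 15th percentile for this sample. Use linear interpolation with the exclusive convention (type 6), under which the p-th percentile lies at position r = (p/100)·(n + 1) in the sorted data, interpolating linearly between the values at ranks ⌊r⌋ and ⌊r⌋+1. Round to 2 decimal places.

Sorted: 3, 4, 5, 6, 11, 12, 12, 13, 15, 16, 17, 19, 21, 25, 27, 28, 29, 34, 35, 37.
n = 20.
P15: r = 3.15; ranks 3–4 are 5, 6; interpolating gives 5.15.
P70: r = 14.7; ranks 14–15 are 25, 27; interpolating gives 26.4.
Difference: 26.4 − 5.15 = 21.25.

21.25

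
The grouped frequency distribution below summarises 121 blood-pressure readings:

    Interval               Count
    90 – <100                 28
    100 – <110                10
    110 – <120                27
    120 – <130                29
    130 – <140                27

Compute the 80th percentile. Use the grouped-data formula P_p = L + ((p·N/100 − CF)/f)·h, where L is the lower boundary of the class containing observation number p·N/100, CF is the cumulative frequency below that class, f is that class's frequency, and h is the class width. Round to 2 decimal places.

131.04

N = 121; target position k = 80/100 · 121 = 96.8.
Cumulative frequencies: 28, 38, 65, 94, 121.
Observation 96.8 falls in the class 130 – <140.
L = 130, CF = 94, f = 27, h = 10.
P80 = 130 + ((96.8 − 94)/27)·10 = 130 + 1.03704 = 131.037.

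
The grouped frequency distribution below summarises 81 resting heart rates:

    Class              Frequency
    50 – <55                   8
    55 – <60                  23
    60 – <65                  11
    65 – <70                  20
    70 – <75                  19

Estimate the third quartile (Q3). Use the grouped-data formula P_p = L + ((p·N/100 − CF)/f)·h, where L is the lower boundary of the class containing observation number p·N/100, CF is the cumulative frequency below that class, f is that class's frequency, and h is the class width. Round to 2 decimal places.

N = 81; target position k = 75/100 · 81 = 60.75.
Cumulative frequencies: 8, 31, 42, 62, 81.
Observation 60.75 falls in the class 65 – <70.
L = 65, CF = 42, f = 20, h = 5.
P75 = 65 + ((60.75 − 42)/20)·5 = 65 + 4.6875 = 69.6875.

69.69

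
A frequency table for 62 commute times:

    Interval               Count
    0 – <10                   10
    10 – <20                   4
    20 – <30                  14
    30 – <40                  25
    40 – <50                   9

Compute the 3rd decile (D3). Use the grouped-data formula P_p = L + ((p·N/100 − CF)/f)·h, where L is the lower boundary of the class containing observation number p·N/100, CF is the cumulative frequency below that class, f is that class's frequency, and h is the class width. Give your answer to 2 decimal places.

23.29

N = 62; target position k = 30/100 · 62 = 18.6.
Cumulative frequencies: 10, 14, 28, 53, 62.
Observation 18.6 falls in the class 20 – <30.
L = 20, CF = 14, f = 14, h = 10.
P30 = 20 + ((18.6 − 14)/14)·10 = 20 + 3.28571 = 23.2857.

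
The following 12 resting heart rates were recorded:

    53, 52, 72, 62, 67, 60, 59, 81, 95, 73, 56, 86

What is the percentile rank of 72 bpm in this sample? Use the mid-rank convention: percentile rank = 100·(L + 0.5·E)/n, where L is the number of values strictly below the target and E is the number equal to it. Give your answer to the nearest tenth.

62.5

Sorted: 52, 53, 56, 59, 60, 62, 67, 72, 73, 81, 86, 95.
Count below 72: L = 7; count equal: E = 1; n = 12.
Percentile rank = 100·(7 + 0.5·1)/12 = 100·7.5/12 = 62.5.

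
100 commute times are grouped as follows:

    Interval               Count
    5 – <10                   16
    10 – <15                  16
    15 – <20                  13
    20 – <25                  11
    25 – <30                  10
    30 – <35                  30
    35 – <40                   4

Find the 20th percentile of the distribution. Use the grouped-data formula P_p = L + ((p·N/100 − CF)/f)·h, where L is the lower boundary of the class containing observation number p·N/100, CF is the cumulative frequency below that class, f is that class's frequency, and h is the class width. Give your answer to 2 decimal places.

N = 100; target position k = 20/100 · 100 = 20.
Cumulative frequencies: 16, 32, 45, 56, 66, 96, 100.
Observation 20 falls in the class 10 – <15.
L = 10, CF = 16, f = 16, h = 5.
P20 = 10 + ((20 − 16)/16)·5 = 10 + 1.25 = 11.25.

11.25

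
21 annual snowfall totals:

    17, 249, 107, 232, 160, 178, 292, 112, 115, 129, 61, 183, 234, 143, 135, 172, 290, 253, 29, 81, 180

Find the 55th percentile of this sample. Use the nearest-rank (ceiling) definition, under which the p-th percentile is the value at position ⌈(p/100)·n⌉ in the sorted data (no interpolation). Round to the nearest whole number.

Sorted: 17, 29, 61, 81, 107, 112, 115, 129, 135, 143, 160, 172, 178, 180, 183, 232, 234, 249, 253, 290, 292.
n = 21.
Position = ⌈55/100 · 21⌉ = ⌈11.55⌉ = 12.
The value at rank 12 is 172.

172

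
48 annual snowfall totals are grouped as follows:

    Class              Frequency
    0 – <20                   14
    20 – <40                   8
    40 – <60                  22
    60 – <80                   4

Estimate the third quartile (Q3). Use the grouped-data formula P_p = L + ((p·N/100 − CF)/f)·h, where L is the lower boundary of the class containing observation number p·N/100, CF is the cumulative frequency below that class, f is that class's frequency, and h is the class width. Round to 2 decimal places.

N = 48; target position k = 75/100 · 48 = 36.
Cumulative frequencies: 14, 22, 44, 48.
Observation 36 falls in the class 40 – <60.
L = 40, CF = 22, f = 22, h = 20.
P75 = 40 + ((36 − 22)/22)·20 = 40 + 12.7273 = 52.7273.

52.73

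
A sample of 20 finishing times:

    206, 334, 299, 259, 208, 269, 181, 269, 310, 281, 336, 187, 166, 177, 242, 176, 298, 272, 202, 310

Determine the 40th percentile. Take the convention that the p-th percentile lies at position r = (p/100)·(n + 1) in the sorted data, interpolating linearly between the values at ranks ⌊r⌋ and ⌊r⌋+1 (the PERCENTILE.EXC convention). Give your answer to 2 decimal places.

Sorted: 166, 176, 177, 181, 187, 202, 206, 208, 242, 259, 269, 269, 272, 281, 298, 299, 310, 310, 334, 336.
n = 20.
r = (40/100)·(20 + 1) = 8.4.
Rank 8 is 208 and rank 9 is 242.
Interpolate: 208 + 0.4·(242 − 208) = 208 + 0.4·34 = 221.6.

221.60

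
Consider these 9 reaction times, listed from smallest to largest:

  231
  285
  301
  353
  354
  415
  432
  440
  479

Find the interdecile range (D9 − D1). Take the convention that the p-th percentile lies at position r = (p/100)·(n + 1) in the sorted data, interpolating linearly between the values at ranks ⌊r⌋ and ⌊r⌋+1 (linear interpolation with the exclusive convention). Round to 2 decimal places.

248.00

n = 9.
P10: r = 1 (integer) → 231.
P90: r = 9 (integer) → 479.
Difference: 479 − 231 = 248.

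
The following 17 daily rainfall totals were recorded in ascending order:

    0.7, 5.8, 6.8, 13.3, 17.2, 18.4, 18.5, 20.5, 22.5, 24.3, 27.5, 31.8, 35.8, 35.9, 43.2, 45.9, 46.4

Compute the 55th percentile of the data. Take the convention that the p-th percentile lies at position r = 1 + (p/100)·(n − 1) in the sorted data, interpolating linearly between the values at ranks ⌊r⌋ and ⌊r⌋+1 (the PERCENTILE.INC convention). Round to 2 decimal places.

n = 17.
r = 1 + (55/100)·(17 − 1) = 1 + 8.8 = 9.8.
Rank 9 is 22.5 and rank 10 is 24.3.
Interpolate: 22.5 + 0.8·(24.3 − 22.5) = 22.5 + 0.8·1.8 = 23.94.

23.94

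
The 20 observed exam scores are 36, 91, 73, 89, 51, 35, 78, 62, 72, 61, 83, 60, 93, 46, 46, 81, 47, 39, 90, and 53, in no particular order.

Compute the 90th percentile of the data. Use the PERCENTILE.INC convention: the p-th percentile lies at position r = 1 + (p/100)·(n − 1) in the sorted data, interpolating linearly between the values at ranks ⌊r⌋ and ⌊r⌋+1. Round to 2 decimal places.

90.10

Sorted: 35, 36, 39, 46, 46, 47, 51, 53, 60, 61, 62, 72, 73, 78, 81, 83, 89, 90, 91, 93.
n = 20.
r = 1 + (90/100)·(20 − 1) = 1 + 17.1 = 18.1.
Rank 18 is 90 and rank 19 is 91.
Interpolate: 90 + 0.1·(91 − 90) = 90 + 0.1·1 = 90.1.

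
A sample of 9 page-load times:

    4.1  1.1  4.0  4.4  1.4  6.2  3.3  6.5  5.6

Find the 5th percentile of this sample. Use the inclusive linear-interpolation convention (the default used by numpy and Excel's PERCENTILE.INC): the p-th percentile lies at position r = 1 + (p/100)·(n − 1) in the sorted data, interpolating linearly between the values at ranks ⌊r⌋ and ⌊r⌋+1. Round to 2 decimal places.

1.22

Sorted: 1.1, 1.4, 3.3, 4.0, 4.1, 4.4, 5.6, 6.2, 6.5.
n = 9.
r = 1 + (5/100)·(9 − 1) = 1 + 0.4 = 1.4.
Rank 1 is 1.1 and rank 2 is 1.4.
Interpolate: 1.1 + 0.4·(1.4 − 1.1) = 1.1 + 0.4·0.3 = 1.22.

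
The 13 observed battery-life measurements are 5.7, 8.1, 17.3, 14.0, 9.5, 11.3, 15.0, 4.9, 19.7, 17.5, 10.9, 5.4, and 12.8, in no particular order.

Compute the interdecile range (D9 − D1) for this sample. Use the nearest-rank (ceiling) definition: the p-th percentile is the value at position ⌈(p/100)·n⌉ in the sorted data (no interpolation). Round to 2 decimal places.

12.10

Sorted: 4.9, 5.4, 5.7, 8.1, 9.5, 10.9, 11.3, 12.8, 14.0, 15.0, 17.3, 17.5, 19.7.
n = 13.
P10: rank ⌈10/100·13⌉ = 2 → 5.4.
P90: rank ⌈90/100·13⌉ = 12 → 17.5.
Difference: 17.5 − 5.4 = 12.1.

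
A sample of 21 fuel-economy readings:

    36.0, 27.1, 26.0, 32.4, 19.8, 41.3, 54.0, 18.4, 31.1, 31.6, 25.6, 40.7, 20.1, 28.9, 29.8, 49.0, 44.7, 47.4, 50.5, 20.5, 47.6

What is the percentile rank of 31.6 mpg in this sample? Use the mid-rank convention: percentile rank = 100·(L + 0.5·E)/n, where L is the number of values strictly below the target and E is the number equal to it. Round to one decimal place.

Sorted: 18.4, 19.8, 20.1, 20.5, 25.6, 26.0, 27.1, 28.9, 29.8, 31.1, 31.6, 32.4, 36.0, 40.7, 41.3, 44.7, 47.4, 47.6, 49.0, 50.5, 54.0.
Count below 31.6: L = 10; count equal: E = 1; n = 21.
Percentile rank = 100·(10 + 0.5·1)/21 = 100·10.5/21 = 50.

50.0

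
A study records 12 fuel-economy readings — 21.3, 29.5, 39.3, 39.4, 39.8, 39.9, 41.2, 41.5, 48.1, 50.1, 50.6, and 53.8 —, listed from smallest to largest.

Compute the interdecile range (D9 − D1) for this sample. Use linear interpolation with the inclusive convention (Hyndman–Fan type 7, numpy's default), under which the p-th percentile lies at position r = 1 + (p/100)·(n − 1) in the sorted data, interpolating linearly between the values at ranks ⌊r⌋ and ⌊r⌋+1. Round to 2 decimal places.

n = 12.
P10: r = 2.1; ranks 2–3 are 29.5, 39.3; interpolating gives 30.48.
P90: r = 10.9; ranks 10–11 are 50.1, 50.6; interpolating gives 50.55.
Difference: 50.55 − 30.48 = 20.07.

20.07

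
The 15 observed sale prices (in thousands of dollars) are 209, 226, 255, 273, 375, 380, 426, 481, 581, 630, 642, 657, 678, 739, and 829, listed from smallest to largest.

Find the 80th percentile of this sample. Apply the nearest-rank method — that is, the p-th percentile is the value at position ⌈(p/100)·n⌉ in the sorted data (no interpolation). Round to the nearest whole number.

n = 15.
Position = ⌈80/100 · 15⌉ = ⌈12⌉ = 12.
The value at rank 12 is 657.

657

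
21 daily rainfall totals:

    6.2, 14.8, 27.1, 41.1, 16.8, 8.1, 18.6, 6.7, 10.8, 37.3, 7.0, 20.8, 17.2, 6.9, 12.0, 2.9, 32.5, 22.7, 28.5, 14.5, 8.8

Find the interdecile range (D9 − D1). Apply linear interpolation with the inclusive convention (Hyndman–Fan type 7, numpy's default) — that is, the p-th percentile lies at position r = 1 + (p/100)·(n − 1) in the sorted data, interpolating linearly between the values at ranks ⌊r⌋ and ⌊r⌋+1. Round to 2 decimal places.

25.80

Sorted: 2.9, 6.2, 6.7, 6.9, 7.0, 8.1, 8.8, 10.8, 12.0, 14.5, 14.8, 16.8, 17.2, 18.6, 20.8, 22.7, 27.1, 28.5, 32.5, 37.3, 41.1.
n = 21.
P10: r = 3 (integer) → 6.7.
P90: r = 19 (integer) → 32.5.
Difference: 32.5 − 6.7 = 25.8.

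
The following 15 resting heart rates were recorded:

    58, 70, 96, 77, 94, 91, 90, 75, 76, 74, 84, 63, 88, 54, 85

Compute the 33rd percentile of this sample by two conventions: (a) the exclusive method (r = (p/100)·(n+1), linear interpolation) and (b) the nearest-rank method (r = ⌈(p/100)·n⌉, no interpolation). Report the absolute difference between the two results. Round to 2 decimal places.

0.28

Sorted: 54, 58, 63, 70, 74, 75, 76, 77, 84, 85, 88, 90, 91, 94, 96.
n = 15.
(a) r = 5.28; between ranks 5 (74) and 6 (75): 74.28.
(b) the nearest-rank method: rank 5 → 74.
|74.28 − 74| = 0.28.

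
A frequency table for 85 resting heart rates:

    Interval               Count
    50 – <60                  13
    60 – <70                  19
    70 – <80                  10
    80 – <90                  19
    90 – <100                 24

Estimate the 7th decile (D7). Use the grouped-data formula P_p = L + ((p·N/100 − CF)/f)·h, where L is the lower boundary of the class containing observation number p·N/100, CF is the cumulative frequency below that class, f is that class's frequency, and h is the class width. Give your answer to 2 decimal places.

89.21

N = 85; target position k = 70/100 · 85 = 59.5.
Cumulative frequencies: 13, 32, 42, 61, 85.
Observation 59.5 falls in the class 80 – <90.
L = 80, CF = 42, f = 19, h = 10.
P70 = 80 + ((59.5 − 42)/19)·10 = 80 + 9.21053 = 89.2105.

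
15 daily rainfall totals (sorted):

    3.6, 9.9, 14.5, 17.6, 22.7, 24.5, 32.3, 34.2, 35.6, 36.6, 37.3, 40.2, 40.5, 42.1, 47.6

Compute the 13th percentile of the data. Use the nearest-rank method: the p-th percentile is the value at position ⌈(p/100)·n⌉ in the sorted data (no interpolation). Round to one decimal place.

n = 15.
Position = ⌈13/100 · 15⌉ = ⌈1.95⌉ = 2.
The value at rank 2 is 9.9.

9.9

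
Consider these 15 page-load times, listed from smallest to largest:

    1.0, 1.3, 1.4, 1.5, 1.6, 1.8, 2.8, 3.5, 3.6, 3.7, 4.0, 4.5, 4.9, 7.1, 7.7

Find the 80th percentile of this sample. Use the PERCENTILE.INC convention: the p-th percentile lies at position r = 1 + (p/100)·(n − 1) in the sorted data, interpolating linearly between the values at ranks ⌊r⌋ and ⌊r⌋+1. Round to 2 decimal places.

n = 15.
r = 1 + (80/100)·(15 − 1) = 1 + 11.2 = 12.2.
Rank 12 is 4.5 and rank 13 is 4.9.
Interpolate: 4.5 + 0.2·(4.9 − 4.5) = 4.5 + 0.2·0.4 = 4.58.

4.58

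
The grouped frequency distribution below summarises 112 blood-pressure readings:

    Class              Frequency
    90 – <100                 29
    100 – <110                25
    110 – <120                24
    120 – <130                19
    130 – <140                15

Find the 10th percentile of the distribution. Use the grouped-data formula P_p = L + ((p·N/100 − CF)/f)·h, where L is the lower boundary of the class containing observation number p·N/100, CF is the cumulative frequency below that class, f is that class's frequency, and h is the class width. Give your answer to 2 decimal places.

93.86

N = 112; target position k = 10/100 · 112 = 11.2.
Cumulative frequencies: 29, 54, 78, 97, 112.
Observation 11.2 falls in the class 90 – <100.
L = 90, CF = 0, f = 29, h = 10.
P10 = 90 + ((11.2 − 0)/29)·10 = 90 + 3.86207 = 93.8621.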